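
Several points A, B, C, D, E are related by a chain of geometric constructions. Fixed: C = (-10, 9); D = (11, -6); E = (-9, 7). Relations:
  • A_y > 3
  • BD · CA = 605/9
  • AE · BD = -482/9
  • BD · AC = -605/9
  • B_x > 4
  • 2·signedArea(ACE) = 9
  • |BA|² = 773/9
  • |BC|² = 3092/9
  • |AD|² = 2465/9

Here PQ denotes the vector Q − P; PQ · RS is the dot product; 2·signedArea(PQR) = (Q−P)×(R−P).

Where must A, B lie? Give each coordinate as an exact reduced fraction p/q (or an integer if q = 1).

A = (-8/3, 10/3)
B = (14/3, -7/3)

1. A_x = -8/3  [line 2·x + 1·y + 2 = 0 ∩ |AD|² = 2465/9]
2. A_y = 10/3  [line 2·x + 1·y + 2 = 0 ∩ |AD|² = 2465/9]
   → A = (-8/3, 10/3)
3. B_x = 14/3  [BD · AC = -605/9 ∩ AE · BD = -482/9]
4. B_y = -7/3  [BD · AC = -605/9 ∩ AE · BD = -482/9]
   → B = (14/3, -7/3)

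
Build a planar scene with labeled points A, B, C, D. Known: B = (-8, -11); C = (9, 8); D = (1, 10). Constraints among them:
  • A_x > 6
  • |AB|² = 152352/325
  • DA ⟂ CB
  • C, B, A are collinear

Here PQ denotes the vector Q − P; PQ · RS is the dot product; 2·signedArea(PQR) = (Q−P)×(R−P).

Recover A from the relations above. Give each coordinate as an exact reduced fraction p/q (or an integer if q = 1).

1. A_x = 2092/325  [C, B, A are collinear ∩ DA ⟂ CB]
2. A_y = 1669/325  [C, B, A are collinear ∩ DA ⟂ CB]
   → A = (2092/325, 1669/325)

A = (2092/325, 1669/325)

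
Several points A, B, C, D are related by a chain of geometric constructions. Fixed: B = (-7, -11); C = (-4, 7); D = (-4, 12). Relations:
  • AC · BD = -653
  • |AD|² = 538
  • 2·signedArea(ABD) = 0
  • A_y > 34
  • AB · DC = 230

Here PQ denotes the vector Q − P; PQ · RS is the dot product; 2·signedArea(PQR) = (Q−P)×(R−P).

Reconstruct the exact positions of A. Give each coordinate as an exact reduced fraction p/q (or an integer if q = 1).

A = (-1, 35)

1. A_x = -1  [2·signedArea(ABD) = 0 ∩ AB · DC = 230]
2. A_y = 35  [2·signedArea(ABD) = 0 ∩ AB · DC = 230]
   → A = (-1, 35)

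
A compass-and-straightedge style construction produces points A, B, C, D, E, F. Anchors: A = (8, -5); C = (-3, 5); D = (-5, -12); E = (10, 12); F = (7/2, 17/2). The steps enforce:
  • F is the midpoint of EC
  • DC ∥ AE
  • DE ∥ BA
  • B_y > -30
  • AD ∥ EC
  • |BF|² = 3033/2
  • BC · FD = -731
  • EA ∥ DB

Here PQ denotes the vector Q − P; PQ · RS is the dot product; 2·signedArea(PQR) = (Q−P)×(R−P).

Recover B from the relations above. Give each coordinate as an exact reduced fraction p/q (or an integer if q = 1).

B = (-7, -29)

1. B_x = -7  [DE ∥ BA ∩ EA ∥ DB]
2. B_y = -29  [DE ∥ BA ∩ EA ∥ DB]
   → B = (-7, -29)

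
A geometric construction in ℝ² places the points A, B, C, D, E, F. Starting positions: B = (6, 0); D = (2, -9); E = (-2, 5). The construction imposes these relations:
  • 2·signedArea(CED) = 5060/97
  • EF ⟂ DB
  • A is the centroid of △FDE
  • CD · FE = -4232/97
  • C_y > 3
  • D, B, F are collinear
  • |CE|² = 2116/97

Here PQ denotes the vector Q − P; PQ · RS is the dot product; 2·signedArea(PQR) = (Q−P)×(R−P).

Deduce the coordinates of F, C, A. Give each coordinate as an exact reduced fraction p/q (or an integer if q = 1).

1. F_x = 634/97  [D, B, F are collinear ∩ EF ⟂ DB]
2. F_y = 117/97  [D, B, F are collinear ∩ EF ⟂ DB]
   → F = (634/97, 117/97)
3. C_x = 220/97  [CD · FE = -4232/97 ∩ 2·signedArea(CED) = 5060/97]
4. C_y = 301/97  [CD · FE = -4232/97 ∩ 2·signedArea(CED) = 5060/97]
   → C = (220/97, 301/97)
5. A_x = 634/291  [A is the centroid of △FDE]
6. A_y = -271/291  [A is the centroid of △FDE]
   → A = (634/291, -271/291)

A = (634/291, -271/291)
C = (220/97, 301/97)
F = (634/97, 117/97)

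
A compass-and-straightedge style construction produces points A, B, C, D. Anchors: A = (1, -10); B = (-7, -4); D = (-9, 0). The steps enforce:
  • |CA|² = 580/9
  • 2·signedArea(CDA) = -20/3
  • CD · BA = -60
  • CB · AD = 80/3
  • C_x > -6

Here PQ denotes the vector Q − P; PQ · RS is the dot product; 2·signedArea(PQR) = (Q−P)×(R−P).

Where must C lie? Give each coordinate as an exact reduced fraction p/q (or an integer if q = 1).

1. C_x = -5  [CD · BA = -60 ∩ 2·signedArea(CDA) = -20/3]
2. C_y = -14/3  [CD · BA = -60 ∩ 2·signedArea(CDA) = -20/3]
   → C = (-5, -14/3)

C = (-5, -14/3)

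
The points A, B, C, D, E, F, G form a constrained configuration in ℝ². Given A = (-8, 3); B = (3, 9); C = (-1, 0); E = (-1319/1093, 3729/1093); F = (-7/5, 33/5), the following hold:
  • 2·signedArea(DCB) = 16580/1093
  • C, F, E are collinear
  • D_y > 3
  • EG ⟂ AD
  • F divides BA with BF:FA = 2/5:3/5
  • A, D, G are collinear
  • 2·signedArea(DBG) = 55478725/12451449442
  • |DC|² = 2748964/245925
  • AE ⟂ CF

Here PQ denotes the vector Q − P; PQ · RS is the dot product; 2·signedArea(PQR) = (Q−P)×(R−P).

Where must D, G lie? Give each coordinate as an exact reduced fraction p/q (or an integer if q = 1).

D = (-19711/16395, 18238/5465)
G = (-14980011161/12451449442, 41552932701/12451449442)

1. D_x = -19711/16395  [line -9·x + 4·y + -26417/1093 = 0 ∩ |DC|² = 2748964/245925]
2. D_y = 18238/5465  [line -9·x + 4·y + -26417/1093 = 0 ∩ |DC|² = 2748964/245925]
   → D = (-19711/16395, 18238/5465)
3. G_x = -14980011161/12451449442  [A, D, G are collinear ∩ EG ⟂ AD]
4. G_y = 41552932701/12451449442  [A, D, G are collinear ∩ EG ⟂ AD]
   → G = (-14980011161/12451449442, 41552932701/12451449442)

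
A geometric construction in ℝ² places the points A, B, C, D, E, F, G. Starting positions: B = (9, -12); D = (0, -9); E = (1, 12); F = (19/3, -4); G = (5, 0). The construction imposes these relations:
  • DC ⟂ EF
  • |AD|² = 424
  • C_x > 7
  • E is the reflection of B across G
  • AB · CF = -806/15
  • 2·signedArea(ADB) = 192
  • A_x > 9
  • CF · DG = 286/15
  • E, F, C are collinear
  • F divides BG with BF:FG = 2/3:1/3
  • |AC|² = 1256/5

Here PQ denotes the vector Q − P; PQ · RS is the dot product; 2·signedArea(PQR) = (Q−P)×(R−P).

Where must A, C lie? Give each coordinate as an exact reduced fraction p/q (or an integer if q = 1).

A = (10, 9)
C = (36/5, -33/5)

1. A_x = 10  [line 3·x + 9·y + -111 = 0 ∩ |AD|² = 424]
2. A_y = 9  [line 3·x + 9·y + -111 = 0 ∩ |AD|² = 424]
   → A = (10, 9)
3. C_x = 36/5  [AB · CF = -806/15 ∩ E, F, C are collinear]
4. C_y = -33/5  [AB · CF = -806/15 ∩ E, F, C are collinear]
   → C = (36/5, -33/5)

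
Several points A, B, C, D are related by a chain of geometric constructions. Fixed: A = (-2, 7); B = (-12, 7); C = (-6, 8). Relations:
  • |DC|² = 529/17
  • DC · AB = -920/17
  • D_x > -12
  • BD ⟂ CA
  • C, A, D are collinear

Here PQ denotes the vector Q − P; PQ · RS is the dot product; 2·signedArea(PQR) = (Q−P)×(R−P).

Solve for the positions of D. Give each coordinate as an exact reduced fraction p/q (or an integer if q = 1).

D = (-194/17, 159/17)

1. D_x = -194/17  [C, A, D are collinear ∩ BD ⟂ CA]
2. D_y = 159/17  [C, A, D are collinear ∩ BD ⟂ CA]
   → D = (-194/17, 159/17)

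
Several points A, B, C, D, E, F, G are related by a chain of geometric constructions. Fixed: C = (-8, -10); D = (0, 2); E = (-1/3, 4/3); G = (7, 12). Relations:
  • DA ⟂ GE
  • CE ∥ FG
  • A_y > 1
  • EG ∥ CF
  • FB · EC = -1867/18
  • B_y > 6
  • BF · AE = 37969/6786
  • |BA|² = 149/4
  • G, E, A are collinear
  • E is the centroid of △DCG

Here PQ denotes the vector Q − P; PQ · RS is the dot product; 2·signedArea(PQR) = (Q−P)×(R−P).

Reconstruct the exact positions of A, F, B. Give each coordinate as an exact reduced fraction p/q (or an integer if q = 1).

A = (32/377, 732/377)
B = (7/2, 7)
F = (-2/3, 2/3)

1. A_x = 32/377  [G, E, A are collinear ∩ DA ⟂ GE]
2. A_y = 732/377  [G, E, A are collinear ∩ DA ⟂ GE]
   → A = (32/377, 732/377)
3. F_x = -2/3  [CE ∥ FG ∩ EG ∥ CF]
4. F_y = 2/3  [CE ∥ FG ∩ EG ∥ CF]
   → F = (-2/3, 2/3)
5. B_x = 7/2  [BF · AE = 37969/6786 ∩ FB · EC = -1867/18]
6. B_y = 7  [BF · AE = 37969/6786 ∩ FB · EC = -1867/18]
   → B = (7/2, 7)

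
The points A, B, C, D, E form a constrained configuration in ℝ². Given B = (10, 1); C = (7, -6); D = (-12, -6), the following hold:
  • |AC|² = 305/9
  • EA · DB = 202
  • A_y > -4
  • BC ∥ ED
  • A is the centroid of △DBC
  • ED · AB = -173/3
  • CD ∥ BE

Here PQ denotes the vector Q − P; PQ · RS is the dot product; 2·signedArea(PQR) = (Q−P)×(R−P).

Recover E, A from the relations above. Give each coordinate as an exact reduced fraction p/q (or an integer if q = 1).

1. E_x = -9  [BC ∥ ED ∩ CD ∥ BE]
2. E_y = 1  [BC ∥ ED ∩ CD ∥ BE]
   → E = (-9, 1)
3. A_x = 5/3  [A is the centroid of △DBC]
4. A_y = -11/3  [A is the centroid of △DBC]
   → A = (5/3, -11/3)

A = (5/3, -11/3)
E = (-9, 1)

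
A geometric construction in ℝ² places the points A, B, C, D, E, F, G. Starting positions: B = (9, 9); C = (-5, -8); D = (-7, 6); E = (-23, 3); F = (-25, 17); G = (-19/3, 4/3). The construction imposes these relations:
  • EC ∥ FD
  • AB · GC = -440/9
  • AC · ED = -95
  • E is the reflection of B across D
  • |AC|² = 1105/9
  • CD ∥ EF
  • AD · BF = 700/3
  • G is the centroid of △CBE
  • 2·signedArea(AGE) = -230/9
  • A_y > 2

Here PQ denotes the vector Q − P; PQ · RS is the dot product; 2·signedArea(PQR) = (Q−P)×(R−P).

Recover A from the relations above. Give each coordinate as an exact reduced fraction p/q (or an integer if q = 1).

A = (-1, 7/3)

1. A_x = -1  [AD · BF = 700/3 ∩ 2·signedArea(AGE) = -230/9]
2. A_y = 7/3  [AD · BF = 700/3 ∩ 2·signedArea(AGE) = -230/9]
   → A = (-1, 7/3)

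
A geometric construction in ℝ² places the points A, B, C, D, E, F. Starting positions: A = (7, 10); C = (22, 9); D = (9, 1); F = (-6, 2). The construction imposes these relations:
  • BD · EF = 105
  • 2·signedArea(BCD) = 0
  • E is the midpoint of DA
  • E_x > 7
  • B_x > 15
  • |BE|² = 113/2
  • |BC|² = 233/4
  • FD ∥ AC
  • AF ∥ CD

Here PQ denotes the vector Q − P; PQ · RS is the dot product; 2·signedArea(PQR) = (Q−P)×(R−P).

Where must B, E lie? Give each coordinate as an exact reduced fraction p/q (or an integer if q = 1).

B = (31/2, 5)
E = (8, 11/2)

1. E_x = 8  [E is the midpoint of DA]
2. E_y = 11/2  [E is the midpoint of DA]
   → E = (8, 11/2)
3. B_x = 31/2  [2·signedArea(BCD) = 0 ∩ BD · EF = 105]
4. B_y = 5  [2·signedArea(BCD) = 0 ∩ BD · EF = 105]
   → B = (31/2, 5)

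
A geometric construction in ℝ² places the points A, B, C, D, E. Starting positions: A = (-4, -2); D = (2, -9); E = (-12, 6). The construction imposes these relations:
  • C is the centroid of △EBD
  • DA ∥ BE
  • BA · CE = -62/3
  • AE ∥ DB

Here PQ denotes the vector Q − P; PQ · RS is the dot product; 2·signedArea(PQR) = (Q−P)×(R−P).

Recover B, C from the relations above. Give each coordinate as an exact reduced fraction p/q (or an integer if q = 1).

B = (-6, -1)
C = (-16/3, -4/3)

1. B_x = -6  [DA ∥ BE ∩ AE ∥ DB]
2. B_y = -1  [DA ∥ BE ∩ AE ∥ DB]
   → B = (-6, -1)
3. C_x = -16/3  [C is the centroid of △EBD]
4. C_y = -4/3  [C is the centroid of △EBD]
   → C = (-16/3, -4/3)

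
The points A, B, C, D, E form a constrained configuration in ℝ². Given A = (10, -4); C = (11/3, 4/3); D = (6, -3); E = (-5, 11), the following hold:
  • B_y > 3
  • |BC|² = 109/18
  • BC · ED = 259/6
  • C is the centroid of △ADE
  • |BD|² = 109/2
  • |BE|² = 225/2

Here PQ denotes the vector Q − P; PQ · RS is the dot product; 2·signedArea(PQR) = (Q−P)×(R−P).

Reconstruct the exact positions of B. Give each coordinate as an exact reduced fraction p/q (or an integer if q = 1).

1. B_x = 5/2  [line -11·x + 14·y + -43/2 = 0 ∩ |BE|² = 225/2]
2. B_y = 7/2  [line -11·x + 14·y + -43/2 = 0 ∩ |BE|² = 225/2]
   → B = (5/2, 7/2)

B = (5/2, 7/2)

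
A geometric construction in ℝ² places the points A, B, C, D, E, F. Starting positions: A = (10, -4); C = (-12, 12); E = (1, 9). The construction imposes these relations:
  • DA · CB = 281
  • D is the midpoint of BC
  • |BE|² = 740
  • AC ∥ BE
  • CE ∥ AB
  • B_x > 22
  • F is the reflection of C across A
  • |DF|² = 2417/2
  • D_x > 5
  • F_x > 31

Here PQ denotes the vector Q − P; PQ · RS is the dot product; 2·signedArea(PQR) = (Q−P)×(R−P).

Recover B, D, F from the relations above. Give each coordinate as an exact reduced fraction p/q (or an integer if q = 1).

1. B_x = 23  [AC ∥ BE ∩ CE ∥ AB]
2. B_y = -7  [AC ∥ BE ∩ CE ∥ AB]
   → B = (23, -7)
3. D_x = 11/2  [D is the midpoint of BC]
4. D_y = 5/2  [D is the midpoint of BC]
   → D = (11/2, 5/2)
5. F_x = 32  [F is the reflection of C across A]
6. F_y = -20  [F is the reflection of C across A]
   → F = (32, -20)

B = (23, -7)
D = (11/2, 5/2)
F = (32, -20)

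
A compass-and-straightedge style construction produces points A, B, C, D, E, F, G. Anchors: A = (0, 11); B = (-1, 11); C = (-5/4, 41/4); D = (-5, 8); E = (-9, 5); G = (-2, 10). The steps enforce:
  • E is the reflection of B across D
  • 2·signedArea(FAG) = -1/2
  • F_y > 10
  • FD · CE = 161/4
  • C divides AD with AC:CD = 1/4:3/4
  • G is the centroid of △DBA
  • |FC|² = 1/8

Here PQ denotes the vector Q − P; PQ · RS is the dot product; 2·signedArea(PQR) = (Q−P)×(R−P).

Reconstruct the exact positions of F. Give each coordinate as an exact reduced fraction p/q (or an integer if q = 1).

F = (-3/2, 21/2)

1. F_x = -3/2  [2·signedArea(FAG) = -1/2 ∩ FD · CE = 161/4]
2. F_y = 21/2  [2·signedArea(FAG) = -1/2 ∩ FD · CE = 161/4]
   → F = (-3/2, 21/2)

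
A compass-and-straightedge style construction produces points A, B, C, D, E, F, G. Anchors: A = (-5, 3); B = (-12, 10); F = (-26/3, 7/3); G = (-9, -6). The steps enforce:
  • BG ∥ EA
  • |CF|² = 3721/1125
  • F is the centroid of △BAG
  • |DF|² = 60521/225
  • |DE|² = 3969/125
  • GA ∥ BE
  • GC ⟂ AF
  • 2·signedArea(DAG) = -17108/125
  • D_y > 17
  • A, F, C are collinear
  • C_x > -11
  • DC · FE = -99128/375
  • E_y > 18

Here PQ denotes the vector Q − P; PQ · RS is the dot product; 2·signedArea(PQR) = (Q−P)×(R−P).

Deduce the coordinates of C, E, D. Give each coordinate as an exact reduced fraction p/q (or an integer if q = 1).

1. C_x = -1307/125  [A, F, C are collinear ∩ GC ⟂ AF]
2. C_y = 251/125  [A, F, C are collinear ∩ GC ⟂ AF]
   → C = (-1307/125, 251/125)
3. E_x = -8  [BG ∥ EA ∩ GA ∥ BE]
4. E_y = 19  [BG ∥ EA ∩ GA ∥ BE]
   → E = (-8, 19)
5. D_x = -1693/125  [2·signedArea(DAG) = -17108/125 ∩ DC · FE = -99128/375]
6. D_y = 2249/125  [2·signedArea(DAG) = -17108/125 ∩ DC · FE = -99128/375]
   → D = (-1693/125, 2249/125)

C = (-1307/125, 251/125)
D = (-1693/125, 2249/125)
E = (-8, 19)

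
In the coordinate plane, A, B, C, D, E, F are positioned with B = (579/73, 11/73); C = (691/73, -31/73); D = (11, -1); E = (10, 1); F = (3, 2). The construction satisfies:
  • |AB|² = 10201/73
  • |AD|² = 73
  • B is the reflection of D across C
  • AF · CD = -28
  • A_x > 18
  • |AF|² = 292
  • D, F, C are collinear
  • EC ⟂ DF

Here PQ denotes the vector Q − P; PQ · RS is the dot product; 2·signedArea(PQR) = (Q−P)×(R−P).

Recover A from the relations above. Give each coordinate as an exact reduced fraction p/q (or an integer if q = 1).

1. A_x = 19  [line -112/73·x + 42/73·y + 2296/73 = 0 ∩ |AB|² = 10201/73]
2. A_y = -4  [line -112/73·x + 42/73·y + 2296/73 = 0 ∩ |AB|² = 10201/73]
   → A = (19, -4)

A = (19, -4)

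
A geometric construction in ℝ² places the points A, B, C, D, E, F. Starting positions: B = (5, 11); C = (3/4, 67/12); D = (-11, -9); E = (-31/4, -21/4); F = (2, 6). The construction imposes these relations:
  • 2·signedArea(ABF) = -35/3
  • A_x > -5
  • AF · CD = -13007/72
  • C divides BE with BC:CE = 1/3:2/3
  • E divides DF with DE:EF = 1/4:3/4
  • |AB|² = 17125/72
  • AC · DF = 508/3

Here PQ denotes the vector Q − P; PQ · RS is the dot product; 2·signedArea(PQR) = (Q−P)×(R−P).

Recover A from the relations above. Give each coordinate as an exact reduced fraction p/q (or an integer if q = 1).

1. A_x = -55/12  [AF · CD = -13007/72 ∩ AC · DF = 508/3]
2. A_y = -13/12  [AF · CD = -13007/72 ∩ AC · DF = 508/3]
   → A = (-55/12, -13/12)

A = (-55/12, -13/12)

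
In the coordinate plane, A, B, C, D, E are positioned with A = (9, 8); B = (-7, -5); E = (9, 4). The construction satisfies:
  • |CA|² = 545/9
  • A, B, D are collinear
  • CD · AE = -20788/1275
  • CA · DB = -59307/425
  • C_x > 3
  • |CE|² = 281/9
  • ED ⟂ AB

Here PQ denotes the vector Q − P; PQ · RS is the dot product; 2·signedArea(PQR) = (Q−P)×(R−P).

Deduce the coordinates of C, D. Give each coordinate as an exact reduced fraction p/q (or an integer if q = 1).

1. D_x = 2993/425  [A, B, D are collinear ∩ ED ⟂ AB]
2. D_y = 2724/425  [A, B, D are collinear ∩ ED ⟂ AB]
   → D = (2993/425, 2724/425)
3. C_x = 11/3  [CD · AE = -20788/1275 ∩ CA · DB = -59307/425]
4. C_y = 7/3  [CD · AE = -20788/1275 ∩ CA · DB = -59307/425]
   → C = (11/3, 7/3)

C = (11/3, 7/3)
D = (2993/425, 2724/425)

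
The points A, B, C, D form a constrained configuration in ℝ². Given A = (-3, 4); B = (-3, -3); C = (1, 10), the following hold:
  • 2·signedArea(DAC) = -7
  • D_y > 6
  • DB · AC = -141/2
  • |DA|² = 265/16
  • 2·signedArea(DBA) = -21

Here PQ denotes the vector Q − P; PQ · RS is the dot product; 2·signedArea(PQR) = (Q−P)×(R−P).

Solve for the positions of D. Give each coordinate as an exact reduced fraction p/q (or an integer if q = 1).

D = (0, 27/4)

1. D_x = 0  [2·signedArea(DAC) = -7 ∩ DB · AC = -141/2]
2. D_y = 27/4  [2·signedArea(DAC) = -7 ∩ DB · AC = -141/2]
   → D = (0, 27/4)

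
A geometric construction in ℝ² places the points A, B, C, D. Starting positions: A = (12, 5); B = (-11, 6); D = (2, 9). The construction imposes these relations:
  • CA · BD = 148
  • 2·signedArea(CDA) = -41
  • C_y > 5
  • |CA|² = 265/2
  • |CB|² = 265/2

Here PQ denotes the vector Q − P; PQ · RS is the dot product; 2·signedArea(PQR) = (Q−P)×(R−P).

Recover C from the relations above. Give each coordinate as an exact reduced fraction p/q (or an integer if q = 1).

C = (1/2, 11/2)

1. C_x = 1/2  [2·signedArea(CDA) = -41 ∩ CA · BD = 148]
2. C_y = 11/2  [2·signedArea(CDA) = -41 ∩ CA · BD = 148]
   → C = (1/2, 11/2)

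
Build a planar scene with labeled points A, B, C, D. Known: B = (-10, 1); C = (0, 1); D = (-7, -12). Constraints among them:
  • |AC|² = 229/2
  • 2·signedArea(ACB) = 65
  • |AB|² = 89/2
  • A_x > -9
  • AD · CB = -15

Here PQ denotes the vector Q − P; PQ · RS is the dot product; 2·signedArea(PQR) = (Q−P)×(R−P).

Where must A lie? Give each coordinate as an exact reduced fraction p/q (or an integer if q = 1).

1. A_x = -17/2  [2·signedArea(ACB) = 65 ∩ AD · CB = -15]
2. A_y = -11/2  [2·signedArea(ACB) = 65 ∩ AD · CB = -15]
   → A = (-17/2, -11/2)

A = (-17/2, -11/2)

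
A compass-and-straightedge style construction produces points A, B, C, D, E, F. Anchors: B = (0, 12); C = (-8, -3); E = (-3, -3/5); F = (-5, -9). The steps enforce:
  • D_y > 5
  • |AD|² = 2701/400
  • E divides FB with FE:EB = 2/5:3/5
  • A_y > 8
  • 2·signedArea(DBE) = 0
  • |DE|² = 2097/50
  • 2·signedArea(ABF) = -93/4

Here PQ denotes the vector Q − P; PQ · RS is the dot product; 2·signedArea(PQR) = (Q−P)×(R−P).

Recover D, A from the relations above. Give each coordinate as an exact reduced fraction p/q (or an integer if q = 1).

A = (-2, 33/4)
D = (-3/2, 57/10)

1. D_x = -3/2  [line 63/5·x + -3·y + 36 = 0 ∩ |DE|² = 2097/50]
2. D_y = 57/10  [line 63/5·x + -3·y + 36 = 0 ∩ |DE|² = 2097/50]
   → D = (-3/2, 57/10)
3. A_x = -2  [line 21·x + -5·y + 333/4 = 0 ∩ |AD|² = 2701/400]
4. A_y = 33/4  [line 21·x + -5·y + 333/4 = 0 ∩ |AD|² = 2701/400]
   → A = (-2, 33/4)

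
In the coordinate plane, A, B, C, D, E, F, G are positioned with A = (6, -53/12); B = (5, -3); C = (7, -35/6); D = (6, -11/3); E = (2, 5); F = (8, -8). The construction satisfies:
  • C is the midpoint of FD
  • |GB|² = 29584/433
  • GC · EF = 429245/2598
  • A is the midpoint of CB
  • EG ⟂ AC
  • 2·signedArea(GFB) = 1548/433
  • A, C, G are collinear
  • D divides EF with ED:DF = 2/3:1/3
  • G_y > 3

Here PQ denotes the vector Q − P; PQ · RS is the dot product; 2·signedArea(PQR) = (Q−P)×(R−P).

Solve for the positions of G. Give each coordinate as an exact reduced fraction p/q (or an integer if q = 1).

G = (101/433, 1625/433)

1. G_x = 101/433  [A, C, G are collinear ∩ EG ⟂ AC]
2. G_y = 1625/433  [A, C, G are collinear ∩ EG ⟂ AC]
   → G = (101/433, 1625/433)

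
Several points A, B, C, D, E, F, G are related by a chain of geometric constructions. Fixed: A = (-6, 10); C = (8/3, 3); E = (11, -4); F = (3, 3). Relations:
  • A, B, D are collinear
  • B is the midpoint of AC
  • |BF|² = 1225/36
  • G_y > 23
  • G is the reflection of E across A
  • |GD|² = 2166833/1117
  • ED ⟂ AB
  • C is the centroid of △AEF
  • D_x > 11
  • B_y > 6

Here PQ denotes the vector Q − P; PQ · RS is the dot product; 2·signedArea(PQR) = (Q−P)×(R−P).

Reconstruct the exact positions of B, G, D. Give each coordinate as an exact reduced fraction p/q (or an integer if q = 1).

B = (-5/3, 13/2)
D = (12434/1117, -4286/1117)
G = (-23, 24)

1. B_x = -5/3  [B is the midpoint of AC]
2. B_y = 13/2  [B is the midpoint of AC]
   → B = (-5/3, 13/2)
3. G_x = -23  [G is the reflection of E across A]
4. G_y = 24  [G is the reflection of E across A]
   → G = (-23, 24)
5. D_x = 12434/1117  [A, B, D are collinear ∩ ED ⟂ AB]
6. D_y = -4286/1117  [A, B, D are collinear ∩ ED ⟂ AB]
   → D = (12434/1117, -4286/1117)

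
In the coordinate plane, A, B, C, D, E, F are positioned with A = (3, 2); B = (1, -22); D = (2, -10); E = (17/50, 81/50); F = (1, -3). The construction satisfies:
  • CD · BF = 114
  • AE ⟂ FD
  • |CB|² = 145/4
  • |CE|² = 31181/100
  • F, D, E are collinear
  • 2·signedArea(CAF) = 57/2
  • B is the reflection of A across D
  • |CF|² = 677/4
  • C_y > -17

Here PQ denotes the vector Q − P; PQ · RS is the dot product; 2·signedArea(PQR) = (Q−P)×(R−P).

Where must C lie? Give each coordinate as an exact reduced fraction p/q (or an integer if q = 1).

1. C_x = 3/2  [2·signedArea(CAF) = 57/2 ∩ CD · BF = 114]
2. C_y = -16  [2·signedArea(CAF) = 57/2 ∩ CD · BF = 114]
   → C = (3/2, -16)

C = (3/2, -16)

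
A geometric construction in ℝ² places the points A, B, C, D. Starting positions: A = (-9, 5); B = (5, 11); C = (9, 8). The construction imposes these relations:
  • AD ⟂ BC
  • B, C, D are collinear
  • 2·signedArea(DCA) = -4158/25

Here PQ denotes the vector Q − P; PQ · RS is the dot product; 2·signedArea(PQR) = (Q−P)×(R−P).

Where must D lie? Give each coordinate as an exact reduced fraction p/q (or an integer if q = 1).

1. D_x = -27/25  [B, C, D are collinear ∩ AD ⟂ BC]
2. D_y = 389/25  [B, C, D are collinear ∩ AD ⟂ BC]
   → D = (-27/25, 389/25)

D = (-27/25, 389/25)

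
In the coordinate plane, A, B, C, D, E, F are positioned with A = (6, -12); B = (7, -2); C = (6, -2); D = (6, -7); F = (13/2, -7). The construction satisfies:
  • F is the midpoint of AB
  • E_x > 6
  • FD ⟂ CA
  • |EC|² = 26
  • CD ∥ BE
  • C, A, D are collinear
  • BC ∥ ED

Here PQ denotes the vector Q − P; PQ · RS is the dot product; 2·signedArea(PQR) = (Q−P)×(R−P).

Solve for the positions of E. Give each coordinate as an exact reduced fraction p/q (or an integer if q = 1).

E = (7, -7)

1. E_x = 7  [BC ∥ ED ∩ CD ∥ BE]
2. E_y = -7  [BC ∥ ED ∩ CD ∥ BE]
   → E = (7, -7)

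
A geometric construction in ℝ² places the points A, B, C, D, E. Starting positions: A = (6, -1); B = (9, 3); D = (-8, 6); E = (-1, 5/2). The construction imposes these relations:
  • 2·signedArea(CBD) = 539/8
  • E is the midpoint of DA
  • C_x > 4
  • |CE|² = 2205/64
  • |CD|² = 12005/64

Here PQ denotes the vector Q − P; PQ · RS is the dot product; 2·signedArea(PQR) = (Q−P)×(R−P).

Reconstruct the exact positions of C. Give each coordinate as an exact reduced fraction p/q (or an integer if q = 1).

C = (17/4, -1/8)

1. C_x = 17/4  [line -3·x + -17·y + 85/8 = 0 ∩ |CE|² = 2205/64]
2. C_y = -1/8  [line -3·x + -17·y + 85/8 = 0 ∩ |CE|² = 2205/64]
   → C = (17/4, -1/8)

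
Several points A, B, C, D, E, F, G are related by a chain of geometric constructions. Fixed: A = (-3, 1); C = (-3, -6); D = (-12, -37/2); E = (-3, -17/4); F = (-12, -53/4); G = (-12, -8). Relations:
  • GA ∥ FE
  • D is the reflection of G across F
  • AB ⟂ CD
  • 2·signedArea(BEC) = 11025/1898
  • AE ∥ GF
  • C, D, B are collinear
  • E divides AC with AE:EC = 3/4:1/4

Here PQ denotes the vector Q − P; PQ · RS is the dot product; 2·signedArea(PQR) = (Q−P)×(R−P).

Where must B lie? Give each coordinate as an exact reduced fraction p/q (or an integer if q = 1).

B = (303/949, -1319/949)

1. B_x = 303/949  [C, D, B are collinear ∩ AB ⟂ CD]
2. B_y = -1319/949  [C, D, B are collinear ∩ AB ⟂ CD]
   → B = (303/949, -1319/949)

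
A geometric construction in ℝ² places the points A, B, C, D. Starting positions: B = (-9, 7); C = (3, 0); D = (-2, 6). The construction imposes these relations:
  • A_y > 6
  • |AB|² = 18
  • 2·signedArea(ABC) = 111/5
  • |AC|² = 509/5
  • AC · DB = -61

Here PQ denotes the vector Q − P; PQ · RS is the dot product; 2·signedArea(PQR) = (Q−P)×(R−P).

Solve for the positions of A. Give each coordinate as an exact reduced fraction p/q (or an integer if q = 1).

1. A_x = -24/5  [2·signedArea(ABC) = 111/5 ∩ AC · DB = -61]
2. A_y = 32/5  [2·signedArea(ABC) = 111/5 ∩ AC · DB = -61]
   → A = (-24/5, 32/5)

A = (-24/5, 32/5)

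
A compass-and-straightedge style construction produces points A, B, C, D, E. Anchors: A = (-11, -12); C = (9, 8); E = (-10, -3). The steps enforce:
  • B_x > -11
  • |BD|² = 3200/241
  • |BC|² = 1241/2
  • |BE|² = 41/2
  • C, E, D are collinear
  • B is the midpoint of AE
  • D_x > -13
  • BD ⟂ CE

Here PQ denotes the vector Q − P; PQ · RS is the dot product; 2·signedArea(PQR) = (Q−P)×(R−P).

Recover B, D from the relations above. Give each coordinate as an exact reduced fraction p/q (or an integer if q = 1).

B = (-21/2, -15/2)
D = (-5941/482, -2095/482)

1. B_x = -21/2  [B is the midpoint of AE]
2. B_y = -15/2  [B is the midpoint of AE]
   → B = (-21/2, -15/2)
3. D_x = -5941/482  [C, E, D are collinear ∩ BD ⟂ CE]
4. D_y = -2095/482  [C, E, D are collinear ∩ BD ⟂ CE]
   → D = (-5941/482, -2095/482)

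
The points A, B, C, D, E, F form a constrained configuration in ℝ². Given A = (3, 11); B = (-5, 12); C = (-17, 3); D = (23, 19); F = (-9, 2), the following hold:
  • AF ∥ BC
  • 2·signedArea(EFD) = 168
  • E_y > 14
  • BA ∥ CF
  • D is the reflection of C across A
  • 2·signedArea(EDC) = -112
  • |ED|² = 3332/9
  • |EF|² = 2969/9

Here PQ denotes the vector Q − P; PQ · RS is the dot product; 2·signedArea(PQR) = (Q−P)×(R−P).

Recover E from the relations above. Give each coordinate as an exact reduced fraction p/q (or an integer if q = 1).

E = (13/3, 43/3)

1. E_x = 13/3  [2·signedArea(EFD) = 168 ∩ 2·signedArea(EDC) = -112]
2. E_y = 43/3  [2·signedArea(EFD) = 168 ∩ 2·signedArea(EDC) = -112]
   → E = (13/3, 43/3)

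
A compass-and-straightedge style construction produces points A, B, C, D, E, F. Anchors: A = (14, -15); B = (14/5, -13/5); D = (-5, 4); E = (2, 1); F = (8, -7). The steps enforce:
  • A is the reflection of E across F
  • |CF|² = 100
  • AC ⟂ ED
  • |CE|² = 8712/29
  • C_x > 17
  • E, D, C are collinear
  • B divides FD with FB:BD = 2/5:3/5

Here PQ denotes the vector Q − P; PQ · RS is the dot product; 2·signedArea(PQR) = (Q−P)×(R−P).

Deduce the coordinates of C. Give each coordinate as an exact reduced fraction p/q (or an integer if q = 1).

C = (520/29, -169/29)

1. C_x = 520/29  [E, D, C are collinear ∩ AC ⟂ ED]
2. C_y = -169/29  [E, D, C are collinear ∩ AC ⟂ ED]
   → C = (520/29, -169/29)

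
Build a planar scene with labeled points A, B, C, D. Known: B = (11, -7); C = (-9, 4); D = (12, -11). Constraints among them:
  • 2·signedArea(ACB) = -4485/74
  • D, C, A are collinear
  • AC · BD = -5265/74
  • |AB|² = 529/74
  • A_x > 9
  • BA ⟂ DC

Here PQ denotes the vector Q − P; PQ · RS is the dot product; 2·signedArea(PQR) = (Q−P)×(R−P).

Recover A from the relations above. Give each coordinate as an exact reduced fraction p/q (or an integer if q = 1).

1. A_x = 699/74  [D, C, A are collinear ∩ BA ⟂ DC]
2. A_y = -679/74  [D, C, A are collinear ∩ BA ⟂ DC]
   → A = (699/74, -679/74)

A = (699/74, -679/74)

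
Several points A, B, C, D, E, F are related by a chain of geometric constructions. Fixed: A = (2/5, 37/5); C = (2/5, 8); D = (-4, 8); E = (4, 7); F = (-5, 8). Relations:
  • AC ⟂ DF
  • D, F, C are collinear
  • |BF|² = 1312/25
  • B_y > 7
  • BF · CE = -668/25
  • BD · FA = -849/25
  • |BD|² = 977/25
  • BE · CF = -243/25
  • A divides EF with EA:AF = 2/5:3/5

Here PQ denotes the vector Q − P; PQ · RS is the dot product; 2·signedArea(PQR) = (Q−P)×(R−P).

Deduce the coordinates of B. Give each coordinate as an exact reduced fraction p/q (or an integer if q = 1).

B = (11/5, 36/5)

1. B_x = 11/5  [BE · CF = -243/25 ∩ BD · FA = -849/25]
2. B_y = 36/5  [BE · CF = -243/25 ∩ BD · FA = -849/25]
   → B = (11/5, 36/5)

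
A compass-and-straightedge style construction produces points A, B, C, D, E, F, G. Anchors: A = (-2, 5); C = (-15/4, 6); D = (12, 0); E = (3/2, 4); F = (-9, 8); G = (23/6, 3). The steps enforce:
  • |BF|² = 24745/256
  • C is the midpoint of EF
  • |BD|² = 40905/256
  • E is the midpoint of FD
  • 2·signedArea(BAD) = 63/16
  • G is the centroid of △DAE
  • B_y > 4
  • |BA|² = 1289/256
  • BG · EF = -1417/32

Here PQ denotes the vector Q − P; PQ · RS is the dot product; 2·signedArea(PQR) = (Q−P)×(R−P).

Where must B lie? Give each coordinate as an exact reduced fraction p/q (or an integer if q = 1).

1. B_x = 3/16  [2·signedArea(BAD) = 63/16 ∩ BG · EF = -1417/32]
2. B_y = 9/2  [2·signedArea(BAD) = 63/16 ∩ BG · EF = -1417/32]
   → B = (3/16, 9/2)

B = (3/16, 9/2)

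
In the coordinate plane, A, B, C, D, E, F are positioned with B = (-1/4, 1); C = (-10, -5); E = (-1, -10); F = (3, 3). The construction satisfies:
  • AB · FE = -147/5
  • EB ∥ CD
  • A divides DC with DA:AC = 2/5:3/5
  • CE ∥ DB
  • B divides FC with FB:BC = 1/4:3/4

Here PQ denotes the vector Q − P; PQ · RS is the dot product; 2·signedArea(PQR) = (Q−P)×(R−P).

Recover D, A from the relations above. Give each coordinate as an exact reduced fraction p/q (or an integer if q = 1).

A = (-191/20, 8/5)
D = (-37/4, 6)

1. D_x = -37/4  [CE ∥ DB ∩ EB ∥ CD]
2. D_y = 6  [CE ∥ DB ∩ EB ∥ CD]
   → D = (-37/4, 6)
3. A_x = -191/20  [A divides DC with DA:AC = 2/5:3/5]
4. A_y = 8/5  [A divides DC with DA:AC = 2/5:3/5]
   → A = (-191/20, 8/5)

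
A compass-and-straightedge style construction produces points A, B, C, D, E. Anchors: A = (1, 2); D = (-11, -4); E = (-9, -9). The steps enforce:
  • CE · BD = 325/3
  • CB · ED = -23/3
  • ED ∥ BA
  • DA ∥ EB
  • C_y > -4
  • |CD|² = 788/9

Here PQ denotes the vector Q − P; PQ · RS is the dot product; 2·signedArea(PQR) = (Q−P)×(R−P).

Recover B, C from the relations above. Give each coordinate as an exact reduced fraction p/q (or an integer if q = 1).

1. B_x = 3  [ED ∥ BA ∩ DA ∥ EB]
2. B_y = -3  [ED ∥ BA ∩ DA ∥ EB]
   → B = (3, -3)
3. C_x = -5/3  [CB · ED = -23/3 ∩ CE · BD = 325/3]
4. C_y = -10/3  [CB · ED = -23/3 ∩ CE · BD = 325/3]
   → C = (-5/3, -10/3)

B = (3, -3)
C = (-5/3, -10/3)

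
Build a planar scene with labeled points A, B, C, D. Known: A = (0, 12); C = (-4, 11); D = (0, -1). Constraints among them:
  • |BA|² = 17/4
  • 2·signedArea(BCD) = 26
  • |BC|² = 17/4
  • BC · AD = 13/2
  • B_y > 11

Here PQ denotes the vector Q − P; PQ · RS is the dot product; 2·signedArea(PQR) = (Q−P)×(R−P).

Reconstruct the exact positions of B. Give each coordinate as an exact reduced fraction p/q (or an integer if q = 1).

B = (-2, 23/2)

1. B_x = -2  [BC · AD = 13/2 ∩ 2·signedArea(BCD) = 26]
2. B_y = 23/2  [BC · AD = 13/2 ∩ 2·signedArea(BCD) = 26]
   → B = (-2, 23/2)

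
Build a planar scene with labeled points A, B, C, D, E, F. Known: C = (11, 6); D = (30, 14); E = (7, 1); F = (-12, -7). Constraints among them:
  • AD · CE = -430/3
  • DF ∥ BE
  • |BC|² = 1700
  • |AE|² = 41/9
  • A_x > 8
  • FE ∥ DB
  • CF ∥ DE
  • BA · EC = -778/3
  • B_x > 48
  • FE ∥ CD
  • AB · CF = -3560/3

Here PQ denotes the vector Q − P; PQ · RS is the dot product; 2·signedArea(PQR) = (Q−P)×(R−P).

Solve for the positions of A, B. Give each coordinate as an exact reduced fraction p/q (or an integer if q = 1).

A = (25/3, 8/3)
B = (49, 22)

1. A_x = 25/3  [line 4·x + 5·y + -140/3 = 0 ∩ |AE|² = 41/9]
2. A_y = 8/3  [line 4·x + 5·y + -140/3 = 0 ∩ |AE|² = 41/9]
   → A = (25/3, 8/3)
3. B_x = 49  [DF ∥ BE ∩ FE ∥ DB]
4. B_y = 22  [DF ∥ BE ∩ FE ∥ DB]
   → B = (49, 22)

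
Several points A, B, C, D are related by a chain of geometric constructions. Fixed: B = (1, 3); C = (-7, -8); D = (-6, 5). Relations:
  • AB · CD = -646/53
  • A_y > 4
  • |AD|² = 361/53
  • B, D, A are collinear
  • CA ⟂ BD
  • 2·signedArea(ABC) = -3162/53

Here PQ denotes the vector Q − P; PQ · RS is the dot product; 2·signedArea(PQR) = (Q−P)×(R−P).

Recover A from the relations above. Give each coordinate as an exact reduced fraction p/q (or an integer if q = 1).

1. A_x = -185/53  [B, D, A are collinear ∩ CA ⟂ BD]
2. A_y = 227/53  [B, D, A are collinear ∩ CA ⟂ BD]
   → A = (-185/53, 227/53)

A = (-185/53, 227/53)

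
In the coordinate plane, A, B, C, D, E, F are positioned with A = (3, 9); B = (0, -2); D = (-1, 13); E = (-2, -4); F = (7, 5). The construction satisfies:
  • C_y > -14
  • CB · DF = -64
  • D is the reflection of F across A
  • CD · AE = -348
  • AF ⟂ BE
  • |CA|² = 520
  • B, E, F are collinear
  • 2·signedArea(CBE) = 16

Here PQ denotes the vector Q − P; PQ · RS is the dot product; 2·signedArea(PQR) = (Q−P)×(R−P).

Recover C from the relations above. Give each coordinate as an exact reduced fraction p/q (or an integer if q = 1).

1. C_x = -3  [CB · DF = -64 ∩ CD · AE = -348]
2. C_y = -13  [CB · DF = -64 ∩ CD · AE = -348]
   → C = (-3, -13)

C = (-3, -13)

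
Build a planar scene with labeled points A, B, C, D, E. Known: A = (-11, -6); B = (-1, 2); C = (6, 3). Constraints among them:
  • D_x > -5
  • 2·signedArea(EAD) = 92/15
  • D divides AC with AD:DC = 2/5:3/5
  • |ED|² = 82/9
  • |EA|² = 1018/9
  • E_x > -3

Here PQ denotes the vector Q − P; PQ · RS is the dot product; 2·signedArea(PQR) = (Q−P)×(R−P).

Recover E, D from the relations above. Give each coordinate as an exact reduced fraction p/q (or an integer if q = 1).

D = (-21/5, -12/5)
E = (-2, -1/3)

1. D_x = -21/5  [D divides AC with AD:DC = 2/5:3/5]
2. D_y = -12/5  [D divides AC with AD:DC = 2/5:3/5]
   → D = (-21/5, -12/5)
3. E_x = -2  [line -18/5·x + 34/5·y + -74/15 = 0 ∩ |ED|² = 82/9]
4. E_y = -1/3  [line -18/5·x + 34/5·y + -74/15 = 0 ∩ |ED|² = 82/9]
   → E = (-2, -1/3)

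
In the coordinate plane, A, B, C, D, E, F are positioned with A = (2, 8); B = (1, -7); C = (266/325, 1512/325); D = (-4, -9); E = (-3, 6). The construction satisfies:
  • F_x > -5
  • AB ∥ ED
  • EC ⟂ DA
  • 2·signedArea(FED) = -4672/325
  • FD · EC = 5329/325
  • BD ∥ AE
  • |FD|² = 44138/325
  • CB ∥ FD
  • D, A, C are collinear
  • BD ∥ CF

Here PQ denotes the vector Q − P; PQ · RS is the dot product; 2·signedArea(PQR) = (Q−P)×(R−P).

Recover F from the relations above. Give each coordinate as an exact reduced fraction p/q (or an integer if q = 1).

F = (-1359/325, 862/325)

1. F_x = -1359/325  [CB ∥ FD ∩ BD ∥ CF]
2. F_y = 862/325  [CB ∥ FD ∩ BD ∥ CF]
   → F = (-1359/325, 862/325)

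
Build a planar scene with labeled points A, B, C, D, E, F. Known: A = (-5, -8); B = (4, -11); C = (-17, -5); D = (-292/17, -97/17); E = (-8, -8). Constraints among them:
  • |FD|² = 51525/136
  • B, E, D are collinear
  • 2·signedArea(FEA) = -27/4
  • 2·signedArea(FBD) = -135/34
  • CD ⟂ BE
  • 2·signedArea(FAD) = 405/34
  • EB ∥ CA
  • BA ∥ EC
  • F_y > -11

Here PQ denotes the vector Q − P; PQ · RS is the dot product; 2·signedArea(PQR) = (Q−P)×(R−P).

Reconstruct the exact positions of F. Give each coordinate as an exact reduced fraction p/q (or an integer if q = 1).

F = (7/4, -41/4)

1. F_x = 7/4  [2·signedArea(FAD) = 405/34 ∩ 2·signedArea(FBD) = -135/34]
2. F_y = -41/4  [2·signedArea(FAD) = 405/34 ∩ 2·signedArea(FBD) = -135/34]
   → F = (7/4, -41/4)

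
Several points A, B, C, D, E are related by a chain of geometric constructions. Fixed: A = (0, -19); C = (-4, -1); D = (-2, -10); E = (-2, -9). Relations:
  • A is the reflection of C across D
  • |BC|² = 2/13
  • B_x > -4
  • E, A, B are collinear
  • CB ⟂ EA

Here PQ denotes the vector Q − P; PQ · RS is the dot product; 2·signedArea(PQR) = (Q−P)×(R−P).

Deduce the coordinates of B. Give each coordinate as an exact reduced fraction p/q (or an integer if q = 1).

1. B_x = -47/13  [E, A, B are collinear ∩ CB ⟂ EA]
2. B_y = -12/13  [E, A, B are collinear ∩ CB ⟂ EA]
   → B = (-47/13, -12/13)

B = (-47/13, -12/13)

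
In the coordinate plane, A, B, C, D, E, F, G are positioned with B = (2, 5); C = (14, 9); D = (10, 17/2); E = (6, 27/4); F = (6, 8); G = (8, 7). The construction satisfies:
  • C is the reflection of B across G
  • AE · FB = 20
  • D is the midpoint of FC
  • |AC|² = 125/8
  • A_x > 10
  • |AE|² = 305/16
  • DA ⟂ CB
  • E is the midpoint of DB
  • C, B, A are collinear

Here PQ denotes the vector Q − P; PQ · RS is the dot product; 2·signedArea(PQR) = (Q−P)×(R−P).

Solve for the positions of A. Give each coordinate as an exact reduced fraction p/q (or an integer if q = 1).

1. A_x = 41/4  [C, B, A are collinear ∩ DA ⟂ CB]
2. A_y = 31/4  [C, B, A are collinear ∩ DA ⟂ CB]
   → A = (41/4, 31/4)

A = (41/4, 31/4)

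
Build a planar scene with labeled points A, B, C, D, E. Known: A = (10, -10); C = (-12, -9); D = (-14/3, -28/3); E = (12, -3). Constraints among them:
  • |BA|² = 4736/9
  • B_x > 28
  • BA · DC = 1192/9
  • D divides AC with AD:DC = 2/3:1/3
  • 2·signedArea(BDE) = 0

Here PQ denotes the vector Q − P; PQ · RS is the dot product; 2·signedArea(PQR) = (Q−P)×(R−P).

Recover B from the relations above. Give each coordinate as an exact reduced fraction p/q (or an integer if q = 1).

B = (86/3, 10/3)

1. B_x = 86/3  [2·signedArea(BDE) = 0 ∩ BA · DC = 1192/9]
2. B_y = 10/3  [2·signedArea(BDE) = 0 ∩ BA · DC = 1192/9]
   → B = (86/3, 10/3)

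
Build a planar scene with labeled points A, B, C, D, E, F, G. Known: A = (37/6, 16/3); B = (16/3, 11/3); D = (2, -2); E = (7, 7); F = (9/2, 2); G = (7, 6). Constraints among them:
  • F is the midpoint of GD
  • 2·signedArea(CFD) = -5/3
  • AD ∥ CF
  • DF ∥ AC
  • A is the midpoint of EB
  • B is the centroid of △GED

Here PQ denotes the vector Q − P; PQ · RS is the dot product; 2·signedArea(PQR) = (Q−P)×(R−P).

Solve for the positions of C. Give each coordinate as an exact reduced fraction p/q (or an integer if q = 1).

1. C_x = 26/3  [AD ∥ CF ∩ DF ∥ AC]
2. C_y = 28/3  [AD ∥ CF ∩ DF ∥ AC]
   → C = (26/3, 28/3)

C = (26/3, 28/3)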